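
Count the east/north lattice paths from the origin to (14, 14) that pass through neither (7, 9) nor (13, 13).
Number of paths = 15059720

Inclusion–exclusion. Total paths: C(28, 14) = 40116600. Through P₁: C(16, 7)·C(12, 7) = 9060480. Through P₂: C(26, 13)·C(2, 1) = 20801200. Since P₁ is strictly southwest of P₂, a monotone path through both must visit P₁ then P₂; paths through both = C(16, 7)·C(10, 6)·C(2, 1) = 4804800. Avoid both = 40116600 − 9060480 − 20801200 + 4804800 = 15059720.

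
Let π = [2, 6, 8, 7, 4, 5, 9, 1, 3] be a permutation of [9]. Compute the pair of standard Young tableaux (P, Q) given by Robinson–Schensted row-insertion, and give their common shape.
P = [1, 3, 5, 9] / [2, 4] / [6, 7] / [8];  Q = [1, 2, 3, 7] / [4, 6] / [5, 9] / [8];  common shape = (4, 2, 2, 1)

Row-insert the values π_1, π_2, … into P one at a time, bumping the leftmost entry strictly greater than the inserted value down to the next row. The recording tableau Q records, in position (i, j), the step at which that cell was added to P.
  Insert 2 (step 1): P = [2];  Q = [1]
  Insert 6 (step 2): P = [2, 6];  Q = [1, 2]
  Insert 8 (step 3): P = [2, 6, 8];  Q = [1, 2, 3]
  Insert 7 (step 4): P = [2, 6, 7] / [8];  Q = [1, 2, 3] / [4]
  Insert 4 (step 5): P = [2, 4, 7] / [6] / [8];  Q = [1, 2, 3] / [4] / [5]
  Insert 5 (step 6): P = [2, 4, 5] / [6, 7] / [8];  Q = [1, 2, 3] / [4, 6] / [5]
  Insert 9 (step 7): P = [2, 4, 5, 9] / [6, 7] / [8];  Q = [1, 2, 3, 7] / [4, 6] / [5]
  Insert 1 (step 8): P = [1, 4, 5, 9] / [2, 7] / [6] / [8];  Q = [1, 2, 3, 7] / [4, 6] / [5] / [8]
  Insert 3 (step 9): P = [1, 3, 5, 9] / [2, 4] / [6, 7] / [8];  Q = [1, 2, 3, 7] / [4, 6] / [5, 9] / [8]
Final shape: (4, 2, 2, 1).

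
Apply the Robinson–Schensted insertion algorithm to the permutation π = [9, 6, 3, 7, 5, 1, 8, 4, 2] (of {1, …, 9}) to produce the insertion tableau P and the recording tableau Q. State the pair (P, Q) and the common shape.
P = [1, 2, 8] / [3, 4] / [5, 7] / [6] / [9];  Q = [1, 4, 7] / [2, 5] / [3, 8] / [6] / [9];  common shape = (3, 2, 2, 1, 1)

Row-insert the values π_1, π_2, … into P one at a time, bumping the leftmost entry strictly greater than the inserted value down to the next row. The recording tableau Q records, in position (i, j), the step at which that cell was added to P.
  Insert 9 (step 1): P = [9];  Q = [1]
  Insert 6 (step 2): P = [6] / [9];  Q = [1] / [2]
  Insert 3 (step 3): P = [3] / [6] / [9];  Q = [1] / [2] / [3]
  Insert 7 (step 4): P = [3, 7] / [6] / [9];  Q = [1, 4] / [2] / [3]
  Insert 5 (step 5): P = [3, 5] / [6, 7] / [9];  Q = [1, 4] / [2, 5] / [3]
  Insert 1 (step 6): P = [1, 5] / [3, 7] / [6] / [9];  Q = [1, 4] / [2, 5] / [3] / [6]
  Insert 8 (step 7): P = [1, 5, 8] / [3, 7] / [6] / [9];  Q = [1, 4, 7] / [2, 5] / [3] / [6]
  Insert 4 (step 8): P = [1, 4, 8] / [3, 5] / [6, 7] / [9];  Q = [1, 4, 7] / [2, 5] / [3, 8] / [6]
  Insert 2 (step 9): P = [1, 2, 8] / [3, 4] / [5, 7] / [6] / [9];  Q = [1, 4, 7] / [2, 5] / [3, 8] / [6] / [9]
Final shape: (3, 2, 2, 1, 1).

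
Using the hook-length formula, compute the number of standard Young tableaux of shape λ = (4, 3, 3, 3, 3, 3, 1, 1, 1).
# SYT of shape (4, 3, 3, 3, 3, 3, 1, 1, 1) = 106696590

Hook-length formula: f^λ = n! / Π hook(c), product over all cells c of the Young diagram. For λ = (4, 3, 3, 3, 3, 3, 1, 1, 1), n = 22 boxes. Hook lengths by row (left-to-right, top-to-bottom): [12, 8, 7, 1]; [10, 6, 5]; [9, 5, 4]; [8, 4, 3]; [7, 3, 2]; [6, 2, 1]; [3]; [2]; [1]. Product of hooks = 10534551552000. So f^λ = 22! / 10534551552000 = 1124000727777607680000 / 10534551552000 = 106696590.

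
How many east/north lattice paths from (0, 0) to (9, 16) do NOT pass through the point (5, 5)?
Number of paths = 1698995

Total paths from (0, 0) to (9, 16): C(25, 9) = 2042975. Paths through (5, 5): (paths (0, 0) → (5, 5)) × (paths (5, 5) → (9, 16)) = C(10, 5) · C(15, 4) = 252 · 1365 = 343980. Avoidance count = 2042975 − 343980 = 1698995.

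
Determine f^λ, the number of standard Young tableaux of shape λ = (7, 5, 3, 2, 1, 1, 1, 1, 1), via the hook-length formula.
# SYT of shape (7, 5, 3, 2, 1, 1, 1, 1, 1) = 2276193920

Hook-length formula: f^λ = n! / Π hook(c), product over all cells c of the Young diagram. For λ = (7, 5, 3, 2, 1, 1, 1, 1, 1), n = 22 boxes. Hook lengths by row (left-to-right, top-to-bottom): [15, 9, 7, 5, 4, 2, 1]; [12, 6, 4, 2, 1]; [9, 3, 1]; [7, 1]; [5]; [4]; [3]; [2]; [1]. Product of hooks = 493807104000. So f^λ = 22! / 493807104000 = 1124000727777607680000 / 493807104000 = 2276193920.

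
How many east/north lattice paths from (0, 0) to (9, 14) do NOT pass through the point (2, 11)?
Number of paths = 807830

Total paths from (0, 0) to (9, 14): C(23, 9) = 817190. Paths through (2, 11): (paths (0, 0) → (2, 11)) × (paths (2, 11) → (9, 14)) = C(13, 2) · C(10, 7) = 78 · 120 = 9360. Avoidance count = 817190 − 9360 = 807830.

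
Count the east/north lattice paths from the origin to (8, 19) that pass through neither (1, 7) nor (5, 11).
Number of paths = 1188651

Inclusion–exclusion. Total paths: C(27, 8) = 2220075. Through P₁: C(8, 1)·C(19, 7) = 403104. Through P₂: C(16, 5)·C(11, 3) = 720720. Since P₁ is strictly southwest of P₂, a monotone path through both must visit P₁ then P₂; paths through both = C(8, 1)·C(8, 4)·C(11, 3) = 92400. Avoid both = 2220075 − 403104 − 720720 + 92400 = 1188651.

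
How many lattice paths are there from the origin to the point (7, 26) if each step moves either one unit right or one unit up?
Number of paths = 4272048

A monotone lattice path from (0, 0) to (7, 26) consists of 7 east steps and 26 north steps in some order, so it is determined by which 7 of the 33 steps are east. The count is C(33, 7) = 4272048.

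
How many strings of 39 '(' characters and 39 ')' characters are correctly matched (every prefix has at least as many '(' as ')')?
C_39 = 680425371729975800390

These balanced parentheses are counted by the Catalan number C_n = (1/(n + 1)) · C(2n, n). For n = 39: C_39 = (1/40) · C(78, 39) = 27217014869199032015600/40 = 680425371729975800390.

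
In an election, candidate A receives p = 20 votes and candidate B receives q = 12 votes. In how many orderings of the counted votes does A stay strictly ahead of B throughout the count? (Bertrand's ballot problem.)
Strict-lead orderings = 56448210

Total orderings of the 32 votes with 20 for A: C(32, 20) = 225792840. By the Bertrand ballot formula (Cycle Lemma / reflection principle), the number of orderings in which A is strictly ahead of B throughout is (p − q)/(p + q) · C(p + q, p) = (20 − 12)/(20 + 12) · 225792840 = 56448210.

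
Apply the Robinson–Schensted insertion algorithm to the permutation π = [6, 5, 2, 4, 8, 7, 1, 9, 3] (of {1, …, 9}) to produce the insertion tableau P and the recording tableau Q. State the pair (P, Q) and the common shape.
P = [1, 3, 7, 9] / [2, 4] / [5, 8] / [6];  Q = [1, 4, 5, 8] / [2, 6] / [3, 9] / [7];  common shape = (4, 2, 2, 1)

Row-insert the values π_1, π_2, … into P one at a time, bumping the leftmost entry strictly greater than the inserted value down to the next row. The recording tableau Q records, in position (i, j), the step at which that cell was added to P.
  Insert 6 (step 1): P = [6];  Q = [1]
  Insert 5 (step 2): P = [5] / [6];  Q = [1] / [2]
  Insert 2 (step 3): P = [2] / [5] / [6];  Q = [1] / [2] / [3]
  Insert 4 (step 4): P = [2, 4] / [5] / [6];  Q = [1, 4] / [2] / [3]
  Insert 8 (step 5): P = [2, 4, 8] / [5] / [6];  Q = [1, 4, 5] / [2] / [3]
  Insert 7 (step 6): P = [2, 4, 7] / [5, 8] / [6];  Q = [1, 4, 5] / [2, 6] / [3]
  Insert 1 (step 7): P = [1, 4, 7] / [2, 8] / [5] / [6];  Q = [1, 4, 5] / [2, 6] / [3] / [7]
  Insert 9 (step 8): P = [1, 4, 7, 9] / [2, 8] / [5] / [6];  Q = [1, 4, 5, 8] / [2, 6] / [3] / [7]
  Insert 3 (step 9): P = [1, 3, 7, 9] / [2, 4] / [5, 8] / [6];  Q = [1, 4, 5, 8] / [2, 6] / [3, 9] / [7]
Final shape: (4, 2, 2, 1).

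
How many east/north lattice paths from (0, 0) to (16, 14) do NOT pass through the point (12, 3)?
Number of paths = 144801600

Total paths from (0, 0) to (16, 14): C(30, 16) = 145422675. Paths through (12, 3): (paths (0, 0) → (12, 3)) × (paths (12, 3) → (16, 14)) = C(15, 12) · C(15, 4) = 455 · 1365 = 621075. Avoidance count = 145422675 − 621075 = 144801600.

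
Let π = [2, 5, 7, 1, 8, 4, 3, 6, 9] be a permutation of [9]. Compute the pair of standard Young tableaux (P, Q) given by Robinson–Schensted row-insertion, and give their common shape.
P = [1, 3, 6, 8, 9] / [2, 4, 7] / [5];  Q = [1, 2, 3, 5, 9] / [4, 6, 8] / [7];  common shape = (5, 3, 1)

Row-insert the values π_1, π_2, … into P one at a time, bumping the leftmost entry strictly greater than the inserted value down to the next row. The recording tableau Q records, in position (i, j), the step at which that cell was added to P.
  Insert 2 (step 1): P = [2];  Q = [1]
  Insert 5 (step 2): P = [2, 5];  Q = [1, 2]
  Insert 7 (step 3): P = [2, 5, 7];  Q = [1, 2, 3]
  Insert 1 (step 4): P = [1, 5, 7] / [2];  Q = [1, 2, 3] / [4]
  Insert 8 (step 5): P = [1, 5, 7, 8] / [2];  Q = [1, 2, 3, 5] / [4]
  Insert 4 (step 6): P = [1, 4, 7, 8] / [2, 5];  Q = [1, 2, 3, 5] / [4, 6]
  Insert 3 (step 7): P = [1, 3, 7, 8] / [2, 4] / [5];  Q = [1, 2, 3, 5] / [4, 6] / [7]
  Insert 6 (step 8): P = [1, 3, 6, 8] / [2, 4, 7] / [5];  Q = [1, 2, 3, 5] / [4, 6, 8] / [7]
  Insert 9 (step 9): P = [1, 3, 6, 8, 9] / [2, 4, 7] / [5];  Q = [1, 2, 3, 5, 9] / [4, 6, 8] / [7]
Final shape: (5, 3, 1).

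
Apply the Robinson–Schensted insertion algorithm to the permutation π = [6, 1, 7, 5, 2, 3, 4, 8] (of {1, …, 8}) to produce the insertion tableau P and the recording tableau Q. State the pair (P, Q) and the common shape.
P = [1, 2, 3, 4, 8] / [5, 7] / [6];  Q = [1, 3, 6, 7, 8] / [2, 4] / [5];  common shape = (5, 2, 1)

Row-insert the values π_1, π_2, … into P one at a time, bumping the leftmost entry strictly greater than the inserted value down to the next row. The recording tableau Q records, in position (i, j), the step at which that cell was added to P.
  Insert 6 (step 1): P = [6];  Q = [1]
  Insert 1 (step 2): P = [1] / [6];  Q = [1] / [2]
  Insert 7 (step 3): P = [1, 7] / [6];  Q = [1, 3] / [2]
  Insert 5 (step 4): P = [1, 5] / [6, 7];  Q = [1, 3] / [2, 4]
  Insert 2 (step 5): P = [1, 2] / [5, 7] / [6];  Q = [1, 3] / [2, 4] / [5]
  Insert 3 (step 6): P = [1, 2, 3] / [5, 7] / [6];  Q = [1, 3, 6] / [2, 4] / [5]
  Insert 4 (step 7): P = [1, 2, 3, 4] / [5, 7] / [6];  Q = [1, 3, 6, 7] / [2, 4] / [5]
  Insert 8 (step 8): P = [1, 2, 3, 4, 8] / [5, 7] / [6];  Q = [1, 3, 6, 7, 8] / [2, 4] / [5]
Final shape: (5, 2, 1).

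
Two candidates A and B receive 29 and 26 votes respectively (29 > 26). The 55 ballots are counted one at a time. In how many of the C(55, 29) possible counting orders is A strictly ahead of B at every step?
Strict-lead orderings = 194214400834356

Total orderings of the 55 votes with 29 for A: C(55, 29) = 3560597348629860. By the Bertrand ballot formula (Cycle Lemma / reflection principle), the number of orderings in which A is strictly ahead of B throughout is (p − q)/(p + q) · C(p + q, p) = (29 − 26)/(29 + 26) · 3560597348629860 = 194214400834356.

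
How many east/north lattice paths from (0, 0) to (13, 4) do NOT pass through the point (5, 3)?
Number of paths = 1876

Total paths from (0, 0) to (13, 4): C(17, 13) = 2380. Paths through (5, 3): (paths (0, 0) → (5, 3)) × (paths (5, 3) → (13, 4)) = C(8, 5) · C(9, 8) = 56 · 9 = 504. Avoidance count = 2380 − 504 = 1876.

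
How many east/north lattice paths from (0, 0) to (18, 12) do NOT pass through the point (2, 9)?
Number of paths = 86439930

Total paths from (0, 0) to (18, 12): C(30, 18) = 86493225. Paths through (2, 9): (paths (0, 0) → (2, 9)) × (paths (2, 9) → (18, 12)) = C(11, 2) · C(19, 16) = 55 · 969 = 53295. Avoidance count = 86493225 − 53295 = 86439930.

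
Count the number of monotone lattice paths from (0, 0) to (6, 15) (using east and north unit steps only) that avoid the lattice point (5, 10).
Number of paths = 36246

Total paths from (0, 0) to (6, 15): C(21, 6) = 54264. Paths through (5, 10): (paths (0, 0) → (5, 10)) × (paths (5, 10) → (6, 15)) = C(15, 5) · C(6, 1) = 3003 · 6 = 18018. Avoidance count = 54264 − 18018 = 36246.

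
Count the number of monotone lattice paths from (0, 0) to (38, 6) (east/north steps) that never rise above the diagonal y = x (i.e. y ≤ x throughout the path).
Number of paths = 5973044

By the reflection principle (André's argument), the number of monotone paths to (38, 6) with n ≤ m that never go above y = x is C(44, 38) − C(44, 39) = 7059052 − 1086008 = 5973044.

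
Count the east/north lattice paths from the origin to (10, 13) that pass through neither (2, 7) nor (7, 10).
Number of paths = 687318

Inclusion–exclusion. Total paths: C(23, 10) = 1144066. Through P₁: C(9, 2)·C(14, 8) = 108108. Through P₂: C(17, 7)·C(6, 3) = 388960. Since P₁ is strictly southwest of P₂, a monotone path through both must visit P₁ then P₂; paths through both = C(9, 2)·C(8, 5)·C(6, 3) = 40320. Avoid both = 1144066 − 108108 − 388960 + 40320 = 687318.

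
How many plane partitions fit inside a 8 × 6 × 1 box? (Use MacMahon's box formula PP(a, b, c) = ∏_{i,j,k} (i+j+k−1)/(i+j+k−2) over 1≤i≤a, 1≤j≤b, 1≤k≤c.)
PP(8, 6, 1) = 3003

Evaluate the triple product over i = 1..8, j = 1..6, k = 1..1. The factors are (2/1) · (3/2) · (4/3) · (5/4) · (6/5) · (7/6) · (3/2) · (4/3) · … (48 factors total). The numerators and denominators telescope so the product is an integer; carrying out the multiplication exactly gives PP(8, 6, 1) = 3003.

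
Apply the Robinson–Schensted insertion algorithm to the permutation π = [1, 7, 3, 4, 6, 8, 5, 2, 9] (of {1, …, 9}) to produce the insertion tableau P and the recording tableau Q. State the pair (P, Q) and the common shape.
P = [1, 2, 4, 5, 8, 9] / [3] / [6] / [7];  Q = [1, 2, 4, 5, 6, 9] / [3] / [7] / [8];  common shape = (6, 1, 1, 1)

Row-insert the values π_1, π_2, … into P one at a time, bumping the leftmost entry strictly greater than the inserted value down to the next row. The recording tableau Q records, in position (i, j), the step at which that cell was added to P.
  Insert 1 (step 1): P = [1];  Q = [1]
  Insert 7 (step 2): P = [1, 7];  Q = [1, 2]
  Insert 3 (step 3): P = [1, 3] / [7];  Q = [1, 2] / [3]
  Insert 4 (step 4): P = [1, 3, 4] / [7];  Q = [1, 2, 4] / [3]
  Insert 6 (step 5): P = [1, 3, 4, 6] / [7];  Q = [1, 2, 4, 5] / [3]
  Insert 8 (step 6): P = [1, 3, 4, 6, 8] / [7];  Q = [1, 2, 4, 5, 6] / [3]
  Insert 5 (step 7): P = [1, 3, 4, 5, 8] / [6] / [7];  Q = [1, 2, 4, 5, 6] / [3] / [7]
  Insert 2 (step 8): P = [1, 2, 4, 5, 8] / [3] / [6] / [7];  Q = [1, 2, 4, 5, 6] / [3] / [7] / [8]
  Insert 9 (step 9): P = [1, 2, 4, 5, 8, 9] / [3] / [6] / [7];  Q = [1, 2, 4, 5, 6, 9] / [3] / [7] / [8]
Final shape: (6, 1, 1, 1).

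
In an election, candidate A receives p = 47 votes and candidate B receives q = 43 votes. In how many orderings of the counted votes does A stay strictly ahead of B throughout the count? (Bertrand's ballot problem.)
Strict-lead orderings = 4226093003378677243538880

Total orderings of the 90 votes with 47 for A: C(90, 47) = 95087092576020237979624800. By the Bertrand ballot formula (Cycle Lemma / reflection principle), the number of orderings in which A is strictly ahead of B throughout is (p − q)/(p + q) · C(p + q, p) = (47 − 43)/(47 + 43) · 95087092576020237979624800 = 4226093003378677243538880.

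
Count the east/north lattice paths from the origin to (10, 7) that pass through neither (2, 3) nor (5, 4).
Number of paths = 9682

Inclusion–exclusion. Total paths: C(17, 10) = 19448. Through P₁: C(5, 2)·C(12, 8) = 4950. Through P₂: C(9, 5)·C(8, 5) = 7056. Since P₁ is strictly southwest of P₂, a monotone path through both must visit P₁ then P₂; paths through both = C(5, 2)·C(4, 3)·C(8, 5) = 2240. Avoid both = 19448 − 4950 − 7056 + 2240 = 9682.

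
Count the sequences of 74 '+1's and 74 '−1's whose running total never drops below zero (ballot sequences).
C_74 = 311496878311103321137536291518809134027240

These ballot sequences are counted by the Catalan number C_n = (1/(n + 1)) · C(2n, n). For n = 74: C_74 = (1/75) · C(148, 74) = 23362265873332749085315221863910685052043000/75 = 311496878311103321137536291518809134027240.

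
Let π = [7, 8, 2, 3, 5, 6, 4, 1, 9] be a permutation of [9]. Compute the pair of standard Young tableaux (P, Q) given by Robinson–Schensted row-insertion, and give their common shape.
P = [1, 3, 4, 6, 9] / [2, 8] / [5] / [7];  Q = [1, 2, 5, 6, 9] / [3, 4] / [7] / [8];  common shape = (5, 2, 1, 1)

Row-insert the values π_1, π_2, … into P one at a time, bumping the leftmost entry strictly greater than the inserted value down to the next row. The recording tableau Q records, in position (i, j), the step at which that cell was added to P.
  Insert 7 (step 1): P = [7];  Q = [1]
  Insert 8 (step 2): P = [7, 8];  Q = [1, 2]
  Insert 2 (step 3): P = [2, 8] / [7];  Q = [1, 2] / [3]
  Insert 3 (step 4): P = [2, 3] / [7, 8];  Q = [1, 2] / [3, 4]
  Insert 5 (step 5): P = [2, 3, 5] / [7, 8];  Q = [1, 2, 5] / [3, 4]
  Insert 6 (step 6): P = [2, 3, 5, 6] / [7, 8];  Q = [1, 2, 5, 6] / [3, 4]
  Insert 4 (step 7): P = [2, 3, 4, 6] / [5, 8] / [7];  Q = [1, 2, 5, 6] / [3, 4] / [7]
  Insert 1 (step 8): P = [1, 3, 4, 6] / [2, 8] / [5] / [7];  Q = [1, 2, 5, 6] / [3, 4] / [7] / [8]
  Insert 9 (step 9): P = [1, 3, 4, 6, 9] / [2, 8] / [5] / [7];  Q = [1, 2, 5, 6, 9] / [3, 4] / [7] / [8]
Final shape: (5, 2, 1, 1).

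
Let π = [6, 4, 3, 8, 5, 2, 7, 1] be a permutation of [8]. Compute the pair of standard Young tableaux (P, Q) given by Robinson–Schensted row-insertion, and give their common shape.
P = [1, 5, 7] / [2, 8] / [3] / [4] / [6];  Q = [1, 4, 7] / [2, 5] / [3] / [6] / [8];  common shape = (3, 2, 1, 1, 1)

Row-insert the values π_1, π_2, … into P one at a time, bumping the leftmost entry strictly greater than the inserted value down to the next row. The recording tableau Q records, in position (i, j), the step at which that cell was added to P.
  Insert 6 (step 1): P = [6];  Q = [1]
  Insert 4 (step 2): P = [4] / [6];  Q = [1] / [2]
  Insert 3 (step 3): P = [3] / [4] / [6];  Q = [1] / [2] / [3]
  Insert 8 (step 4): P = [3, 8] / [4] / [6];  Q = [1, 4] / [2] / [3]
  Insert 5 (step 5): P = [3, 5] / [4, 8] / [6];  Q = [1, 4] / [2, 5] / [3]
  Insert 2 (step 6): P = [2, 5] / [3, 8] / [4] / [6];  Q = [1, 4] / [2, 5] / [3] / [6]
  Insert 7 (step 7): P = [2, 5, 7] / [3, 8] / [4] / [6];  Q = [1, 4, 7] / [2, 5] / [3] / [6]
  Insert 1 (step 8): P = [1, 5, 7] / [2, 8] / [3] / [4] / [6];  Q = [1, 4, 7] / [2, 5] / [3] / [6] / [8]
Final shape: (3, 2, 1, 1, 1).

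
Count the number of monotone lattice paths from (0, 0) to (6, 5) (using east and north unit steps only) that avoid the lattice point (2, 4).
Number of paths = 387

Total paths from (0, 0) to (6, 5): C(11, 6) = 462. Paths through (2, 4): (paths (0, 0) → (2, 4)) × (paths (2, 4) → (6, 5)) = C(6, 2) · C(5, 4) = 15 · 5 = 75. Avoidance count = 462 − 75 = 387.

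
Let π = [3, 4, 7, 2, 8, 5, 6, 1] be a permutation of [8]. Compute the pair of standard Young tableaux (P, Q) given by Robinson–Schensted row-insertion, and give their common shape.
P = [1, 4, 5, 6] / [2, 7, 8] / [3];  Q = [1, 2, 3, 5] / [4, 6, 7] / [8];  common shape = (4, 3, 1)

Row-insert the values π_1, π_2, … into P one at a time, bumping the leftmost entry strictly greater than the inserted value down to the next row. The recording tableau Q records, in position (i, j), the step at which that cell was added to P.
  Insert 3 (step 1): P = [3];  Q = [1]
  Insert 4 (step 2): P = [3, 4];  Q = [1, 2]
  Insert 7 (step 3): P = [3, 4, 7];  Q = [1, 2, 3]
  Insert 2 (step 4): P = [2, 4, 7] / [3];  Q = [1, 2, 3] / [4]
  Insert 8 (step 5): P = [2, 4, 7, 8] / [3];  Q = [1, 2, 3, 5] / [4]
  Insert 5 (step 6): P = [2, 4, 5, 8] / [3, 7];  Q = [1, 2, 3, 5] / [4, 6]
  Insert 6 (step 7): P = [2, 4, 5, 6] / [3, 7, 8];  Q = [1, 2, 3, 5] / [4, 6, 7]
  Insert 1 (step 8): P = [1, 4, 5, 6] / [2, 7, 8] / [3];  Q = [1, 2, 3, 5] / [4, 6, 7] / [8]
Final shape: (4, 3, 1).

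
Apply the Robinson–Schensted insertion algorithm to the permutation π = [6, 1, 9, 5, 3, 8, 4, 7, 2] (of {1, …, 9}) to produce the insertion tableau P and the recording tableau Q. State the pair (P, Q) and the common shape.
P = [1, 2, 4, 7] / [3, 8] / [5, 9] / [6];  Q = [1, 3, 6, 8] / [2, 4] / [5, 7] / [9];  common shape = (4, 2, 2, 1)

Row-insert the values π_1, π_2, … into P one at a time, bumping the leftmost entry strictly greater than the inserted value down to the next row. The recording tableau Q records, in position (i, j), the step at which that cell was added to P.
  Insert 6 (step 1): P = [6];  Q = [1]
  Insert 1 (step 2): P = [1] / [6];  Q = [1] / [2]
  Insert 9 (step 3): P = [1, 9] / [6];  Q = [1, 3] / [2]
  Insert 5 (step 4): P = [1, 5] / [6, 9];  Q = [1, 3] / [2, 4]
  Insert 3 (step 5): P = [1, 3] / [5, 9] / [6];  Q = [1, 3] / [2, 4] / [5]
  Insert 8 (step 6): P = [1, 3, 8] / [5, 9] / [6];  Q = [1, 3, 6] / [2, 4] / [5]
  Insert 4 (step 7): P = [1, 3, 4] / [5, 8] / [6, 9];  Q = [1, 3, 6] / [2, 4] / [5, 7]
  Insert 7 (step 8): P = [1, 3, 4, 7] / [5, 8] / [6, 9];  Q = [1, 3, 6, 8] / [2, 4] / [5, 7]
  Insert 2 (step 9): P = [1, 2, 4, 7] / [3, 8] / [5, 9] / [6];  Q = [1, 3, 6, 8] / [2, 4] / [5, 7] / [9]
Final shape: (4, 2, 2, 1).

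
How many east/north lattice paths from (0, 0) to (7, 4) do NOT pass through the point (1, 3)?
Number of paths = 302

Total paths from (0, 0) to (7, 4): C(11, 7) = 330. Paths through (1, 3): (paths (0, 0) → (1, 3)) × (paths (1, 3) → (7, 4)) = C(4, 1) · C(7, 6) = 4 · 7 = 28. Avoidance count = 330 − 28 = 302.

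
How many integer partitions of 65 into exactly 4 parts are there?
p(65, 4 parts) = 1991

Partitions of n into exactly k parts are in bijection with partitions of n − k into at most k parts (subtract 1 from each part). So p(65, exactly 4) = p(61, parts ≤ 4). Computing via the recurrence p(m, j) = p(m, j−1) + p(m−j, j) gives 1991.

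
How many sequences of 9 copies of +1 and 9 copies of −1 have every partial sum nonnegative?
C_9 = 4862

These ballot sequences are counted by the Catalan number C_n = (1/(n + 1)) · C(2n, n). For n = 9: C_9 = (1/10) · C(18, 9) = 48620/10 = 4862.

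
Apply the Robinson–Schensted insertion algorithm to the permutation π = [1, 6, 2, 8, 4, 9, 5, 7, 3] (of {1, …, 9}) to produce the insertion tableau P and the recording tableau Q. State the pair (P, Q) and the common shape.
P = [1, 2, 3, 5, 7] / [4, 8, 9] / [6];  Q = [1, 2, 4, 6, 8] / [3, 5, 7] / [9];  common shape = (5, 3, 1)

Row-insert the values π_1, π_2, … into P one at a time, bumping the leftmost entry strictly greater than the inserted value down to the next row. The recording tableau Q records, in position (i, j), the step at which that cell was added to P.
  Insert 1 (step 1): P = [1];  Q = [1]
  Insert 6 (step 2): P = [1, 6];  Q = [1, 2]
  Insert 2 (step 3): P = [1, 2] / [6];  Q = [1, 2] / [3]
  Insert 8 (step 4): P = [1, 2, 8] / [6];  Q = [1, 2, 4] / [3]
  Insert 4 (step 5): P = [1, 2, 4] / [6, 8];  Q = [1, 2, 4] / [3, 5]
  Insert 9 (step 6): P = [1, 2, 4, 9] / [6, 8];  Q = [1, 2, 4, 6] / [3, 5]
  Insert 5 (step 7): P = [1, 2, 4, 5] / [6, 8, 9];  Q = [1, 2, 4, 6] / [3, 5, 7]
  Insert 7 (step 8): P = [1, 2, 4, 5, 7] / [6, 8, 9];  Q = [1, 2, 4, 6, 8] / [3, 5, 7]
  Insert 3 (step 9): P = [1, 2, 3, 5, 7] / [4, 8, 9] / [6];  Q = [1, 2, 4, 6, 8] / [3, 5, 7] / [9]
Final shape: (5, 3, 1).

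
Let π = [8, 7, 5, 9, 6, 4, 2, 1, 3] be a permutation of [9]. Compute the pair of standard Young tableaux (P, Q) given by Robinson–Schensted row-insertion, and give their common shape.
P = [1, 3] / [2, 6] / [4, 9] / [5] / [7] / [8];  Q = [1, 4] / [2, 5] / [3, 9] / [6] / [7] / [8];  common shape = (2, 2, 2, 1, 1, 1)

Row-insert the values π_1, π_2, … into P one at a time, bumping the leftmost entry strictly greater than the inserted value down to the next row. The recording tableau Q records, in position (i, j), the step at which that cell was added to P.
  Insert 8 (step 1): P = [8];  Q = [1]
  Insert 7 (step 2): P = [7] / [8];  Q = [1] / [2]
  Insert 5 (step 3): P = [5] / [7] / [8];  Q = [1] / [2] / [3]
  Insert 9 (step 4): P = [5, 9] / [7] / [8];  Q = [1, 4] / [2] / [3]
  Insert 6 (step 5): P = [5, 6] / [7, 9] / [8];  Q = [1, 4] / [2, 5] / [3]
  Insert 4 (step 6): P = [4, 6] / [5, 9] / [7] / [8];  Q = [1, 4] / [2, 5] / [3] / [6]
  Insert 2 (step 7): P = [2, 6] / [4, 9] / [5] / [7] / [8];  Q = [1, 4] / [2, 5] / [3] / [6] / [7]
  Insert 1 (step 8): P = [1, 6] / [2, 9] / [4] / [5] / [7] / [8];  Q = [1, 4] / [2, 5] / [3] / [6] / [7] / [8]
  Insert 3 (step 9): P = [1, 3] / [2, 6] / [4, 9] / [5] / [7] / [8];  Q = [1, 4] / [2, 5] / [3, 9] / [6] / [7] / [8]
Final shape: (2, 2, 2, 1, 1, 1).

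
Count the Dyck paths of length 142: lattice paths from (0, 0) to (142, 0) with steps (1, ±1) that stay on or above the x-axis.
C_71 = 5175569924646105559418940193995065716350

These Dyck paths are counted by the Catalan number C_n = (1/(n + 1)) · C(2n, n). For n = 71: C_71 = (1/72) · C(142, 71) = 372641034574519600278163693967644731577200/72 = 5175569924646105559418940193995065716350.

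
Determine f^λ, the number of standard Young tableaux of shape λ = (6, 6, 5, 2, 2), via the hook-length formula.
# SYT of shape (6, 6, 5, 2, 2) = 181060880

Hook-length formula: f^λ = n! / Π hook(c), product over all cells c of the Young diagram. For λ = (6, 6, 5, 2, 2), n = 21 boxes. Hook lengths by row (left-to-right, top-to-bottom): [10, 9, 6, 5, 4, 2]; [9, 8, 5, 4, 3, 1]; [7, 6, 3, 2, 1]; [3, 2]; [2, 1]. Product of hooks = 282175488000. So f^λ = 21! / 282175488000 = 51090942171709440000 / 282175488000 = 181060880.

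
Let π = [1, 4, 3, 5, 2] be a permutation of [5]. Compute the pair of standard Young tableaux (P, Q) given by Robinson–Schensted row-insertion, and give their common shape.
P = [1, 2, 5] / [3] / [4];  Q = [1, 2, 4] / [3] / [5];  common shape = (3, 1, 1)

Row-insert the values π_1, π_2, … into P one at a time, bumping the leftmost entry strictly greater than the inserted value down to the next row. The recording tableau Q records, in position (i, j), the step at which that cell was added to P.
  Insert 1 (step 1): P = [1];  Q = [1]
  Insert 4 (step 2): P = [1, 4];  Q = [1, 2]
  Insert 3 (step 3): P = [1, 3] / [4];  Q = [1, 2] / [3]
  Insert 5 (step 4): P = [1, 3, 5] / [4];  Q = [1, 2, 4] / [3]
  Insert 2 (step 5): P = [1, 2, 5] / [3] / [4];  Q = [1, 2, 4] / [3] / [5]
Final shape: (3, 1, 1).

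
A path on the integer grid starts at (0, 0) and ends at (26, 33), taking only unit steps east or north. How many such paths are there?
Number of paths = 39602161018878633

A monotone lattice path from (0, 0) to (26, 33) consists of 26 east steps and 33 north steps in some order, so it is determined by which 26 of the 59 steps are east. The count is C(59, 26) = 39602161018878633.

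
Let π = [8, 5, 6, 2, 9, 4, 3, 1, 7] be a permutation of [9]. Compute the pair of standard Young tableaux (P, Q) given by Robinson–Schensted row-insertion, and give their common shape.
P = [1, 3, 7] / [2, 6, 9] / [4] / [5] / [8];  Q = [1, 3, 5] / [2, 6, 9] / [4] / [7] / [8];  common shape = (3, 3, 1, 1, 1)

Row-insert the values π_1, π_2, … into P one at a time, bumping the leftmost entry strictly greater than the inserted value down to the next row. The recording tableau Q records, in position (i, j), the step at which that cell was added to P.
  Insert 8 (step 1): P = [8];  Q = [1]
  Insert 5 (step 2): P = [5] / [8];  Q = [1] / [2]
  Insert 6 (step 3): P = [5, 6] / [8];  Q = [1, 3] / [2]
  Insert 2 (step 4): P = [2, 6] / [5] / [8];  Q = [1, 3] / [2] / [4]
  Insert 9 (step 5): P = [2, 6, 9] / [5] / [8];  Q = [1, 3, 5] / [2] / [4]
  Insert 4 (step 6): P = [2, 4, 9] / [5, 6] / [8];  Q = [1, 3, 5] / [2, 6] / [4]
  Insert 3 (step 7): P = [2, 3, 9] / [4, 6] / [5] / [8];  Q = [1, 3, 5] / [2, 6] / [4] / [7]
  Insert 1 (step 8): P = [1, 3, 9] / [2, 6] / [4] / [5] / [8];  Q = [1, 3, 5] / [2, 6] / [4] / [7] / [8]
  Insert 7 (step 9): P = [1, 3, 7] / [2, 6, 9] / [4] / [5] / [8];  Q = [1, 3, 5] / [2, 6, 9] / [4] / [7] / [8]
Final shape: (3, 3, 1, 1, 1).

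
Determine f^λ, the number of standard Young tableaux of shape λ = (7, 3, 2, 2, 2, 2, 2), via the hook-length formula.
# SYT of shape (7, 3, 2, 2, 2, 2, 2) = 22383900

Hook-length formula: f^λ = n! / Π hook(c), product over all cells c of the Young diagram. For λ = (7, 3, 2, 2, 2, 2, 2), n = 20 boxes. Hook lengths by row (left-to-right, top-to-bottom): [13, 12, 6, 4, 3, 2, 1]; [8, 7, 1]; [6, 5]; [5, 4]; [4, 3]; [3, 2]; [2, 1]. Product of hooks = 108689817600. So f^λ = 20! / 108689817600 = 2432902008176640000 / 108689817600 = 22383900.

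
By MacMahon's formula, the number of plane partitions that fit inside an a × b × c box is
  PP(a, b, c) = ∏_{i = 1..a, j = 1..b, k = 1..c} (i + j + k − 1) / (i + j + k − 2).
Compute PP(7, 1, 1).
PP(7, 1, 1) = 8

Evaluate the triple product over i = 1..7, j = 1..1, k = 1..1. The factors are (2/1) · (3/2) · (4/3) · (5/4) · (6/5) · (7/6) · (8/7). The numerators and denominators telescope so the product is an integer; carrying out the multiplication exactly gives PP(7, 1, 1) = 8.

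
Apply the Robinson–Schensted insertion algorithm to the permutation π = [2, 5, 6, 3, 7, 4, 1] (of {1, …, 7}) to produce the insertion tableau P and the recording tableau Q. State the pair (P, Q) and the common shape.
P = [1, 3, 4, 7] / [2, 6] / [5];  Q = [1, 2, 3, 5] / [4, 6] / [7];  common shape = (4, 2, 1)

Row-insert the values π_1, π_2, … into P one at a time, bumping the leftmost entry strictly greater than the inserted value down to the next row. The recording tableau Q records, in position (i, j), the step at which that cell was added to P.
  Insert 2 (step 1): P = [2];  Q = [1]
  Insert 5 (step 2): P = [2, 5];  Q = [1, 2]
  Insert 6 (step 3): P = [2, 5, 6];  Q = [1, 2, 3]
  Insert 3 (step 4): P = [2, 3, 6] / [5];  Q = [1, 2, 3] / [4]
  Insert 7 (step 5): P = [2, 3, 6, 7] / [5];  Q = [1, 2, 3, 5] / [4]
  Insert 4 (step 6): P = [2, 3, 4, 7] / [5, 6];  Q = [1, 2, 3, 5] / [4, 6]
  Insert 1 (step 7): P = [1, 3, 4, 7] / [2, 6] / [5];  Q = [1, 2, 3, 5] / [4, 6] / [7]
Final shape: (4, 2, 1).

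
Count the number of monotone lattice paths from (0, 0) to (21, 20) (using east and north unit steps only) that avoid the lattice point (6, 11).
Number of paths = 252947267716

Total paths from (0, 0) to (21, 20): C(41, 21) = 269128937220. Paths through (6, 11): (paths (0, 0) → (6, 11)) × (paths (6, 11) → (21, 20)) = C(17, 6) · C(24, 15) = 12376 · 1307504 = 16181669504. Avoidance count = 269128937220 − 16181669504 = 252947267716.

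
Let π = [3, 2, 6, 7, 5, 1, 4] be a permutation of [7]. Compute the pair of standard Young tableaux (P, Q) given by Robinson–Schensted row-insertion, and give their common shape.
P = [1, 4, 7] / [2, 5] / [3, 6];  Q = [1, 3, 4] / [2, 5] / [6, 7];  common shape = (3, 2, 2)

Row-insert the values π_1, π_2, … into P one at a time, bumping the leftmost entry strictly greater than the inserted value down to the next row. The recording tableau Q records, in position (i, j), the step at which that cell was added to P.
  Insert 3 (step 1): P = [3];  Q = [1]
  Insert 2 (step 2): P = [2] / [3];  Q = [1] / [2]
  Insert 6 (step 3): P = [2, 6] / [3];  Q = [1, 3] / [2]
  Insert 7 (step 4): P = [2, 6, 7] / [3];  Q = [1, 3, 4] / [2]
  Insert 5 (step 5): P = [2, 5, 7] / [3, 6];  Q = [1, 3, 4] / [2, 5]
  Insert 1 (step 6): P = [1, 5, 7] / [2, 6] / [3];  Q = [1, 3, 4] / [2, 5] / [6]
  Insert 4 (step 7): P = [1, 4, 7] / [2, 5] / [3, 6];  Q = [1, 3, 4] / [2, 5] / [6, 7]
Final shape: (3, 2, 2).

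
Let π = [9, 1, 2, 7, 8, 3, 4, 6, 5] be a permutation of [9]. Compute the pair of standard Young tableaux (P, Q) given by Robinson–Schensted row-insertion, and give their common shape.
P = [1, 2, 3, 4, 5] / [6, 8] / [7] / [9];  Q = [1, 3, 4, 5, 8] / [2, 7] / [6] / [9];  common shape = (5, 2, 1, 1)

Row-insert the values π_1, π_2, … into P one at a time, bumping the leftmost entry strictly greater than the inserted value down to the next row. The recording tableau Q records, in position (i, j), the step at which that cell was added to P.
  Insert 9 (step 1): P = [9];  Q = [1]
  Insert 1 (step 2): P = [1] / [9];  Q = [1] / [2]
  Insert 2 (step 3): P = [1, 2] / [9];  Q = [1, 3] / [2]
  Insert 7 (step 4): P = [1, 2, 7] / [9];  Q = [1, 3, 4] / [2]
  Insert 8 (step 5): P = [1, 2, 7, 8] / [9];  Q = [1, 3, 4, 5] / [2]
  Insert 3 (step 6): P = [1, 2, 3, 8] / [7] / [9];  Q = [1, 3, 4, 5] / [2] / [6]
  Insert 4 (step 7): P = [1, 2, 3, 4] / [7, 8] / [9];  Q = [1, 3, 4, 5] / [2, 7] / [6]
  Insert 6 (step 8): P = [1, 2, 3, 4, 6] / [7, 8] / [9];  Q = [1, 3, 4, 5, 8] / [2, 7] / [6]
  Insert 5 (step 9): P = [1, 2, 3, 4, 5] / [6, 8] / [7] / [9];  Q = [1, 3, 4, 5, 8] / [2, 7] / [6] / [9]
Final shape: (5, 2, 1, 1).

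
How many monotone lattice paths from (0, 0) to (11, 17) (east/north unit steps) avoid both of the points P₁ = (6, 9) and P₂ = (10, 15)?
Number of paths = 8379615

Inclusion–exclusion. Total paths: C(28, 11) = 21474180. Through P₁: C(15, 6)·C(13, 5) = 6441435. Through P₂: C(25, 10)·C(3, 1) = 9806280. Since P₁ is strictly southwest of P₂, a monotone path through both must visit P₁ then P₂; paths through both = C(15, 6)·C(10, 4)·C(3, 1) = 3153150. Avoid both = 21474180 − 6441435 − 9806280 + 3153150 = 8379615.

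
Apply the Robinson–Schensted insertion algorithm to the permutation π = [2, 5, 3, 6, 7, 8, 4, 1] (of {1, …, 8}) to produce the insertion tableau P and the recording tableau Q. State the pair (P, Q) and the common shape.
P = [1, 3, 4, 7, 8] / [2, 6] / [5];  Q = [1, 2, 4, 5, 6] / [3, 7] / [8];  common shape = (5, 2, 1)

Row-insert the values π_1, π_2, … into P one at a time, bumping the leftmost entry strictly greater than the inserted value down to the next row. The recording tableau Q records, in position (i, j), the step at which that cell was added to P.
  Insert 2 (step 1): P = [2];  Q = [1]
  Insert 5 (step 2): P = [2, 5];  Q = [1, 2]
  Insert 3 (step 3): P = [2, 3] / [5];  Q = [1, 2] / [3]
  Insert 6 (step 4): P = [2, 3, 6] / [5];  Q = [1, 2, 4] / [3]
  Insert 7 (step 5): P = [2, 3, 6, 7] / [5];  Q = [1, 2, 4, 5] / [3]
  Insert 8 (step 6): P = [2, 3, 6, 7, 8] / [5];  Q = [1, 2, 4, 5, 6] / [3]
  Insert 4 (step 7): P = [2, 3, 4, 7, 8] / [5, 6];  Q = [1, 2, 4, 5, 6] / [3, 7]
  Insert 1 (step 8): P = [1, 3, 4, 7, 8] / [2, 6] / [5];  Q = [1, 2, 4, 5, 6] / [3, 7] / [8]
Final shape: (5, 2, 1).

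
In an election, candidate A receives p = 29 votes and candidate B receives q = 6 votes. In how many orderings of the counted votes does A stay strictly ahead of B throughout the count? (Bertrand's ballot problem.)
Strict-lead orderings = 1066648

Total orderings of the 35 votes with 29 for A: C(35, 29) = 1623160. By the Bertrand ballot formula (Cycle Lemma / reflection principle), the number of orderings in which A is strictly ahead of B throughout is (p − q)/(p + q) · C(p + q, p) = (29 − 6)/(29 + 6) · 1623160 = 1066648.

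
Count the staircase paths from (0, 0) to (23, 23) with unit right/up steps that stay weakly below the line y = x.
C_23 = 343059613650

These NE paths below the diagonal are counted by the Catalan number C_n = (1/(n + 1)) · C(2n, n). For n = 23: C_23 = (1/24) · C(46, 23) = 8233430727600/24 = 343059613650.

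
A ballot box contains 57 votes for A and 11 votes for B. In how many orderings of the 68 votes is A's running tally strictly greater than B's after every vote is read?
Strict-lead orderings = 1037068664528

Total orderings of the 68 votes with 57 for A: C(68, 57) = 1533058025824. By the Bertrand ballot formula (Cycle Lemma / reflection principle), the number of orderings in which A is strictly ahead of B throughout is (p − q)/(p + q) · C(p + q, p) = (57 − 11)/(57 + 11) · 1533058025824 = 1037068664528.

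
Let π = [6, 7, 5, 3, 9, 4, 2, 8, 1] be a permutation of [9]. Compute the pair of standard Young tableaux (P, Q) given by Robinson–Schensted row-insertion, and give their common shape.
P = [1, 4, 8] / [2, 7, 9] / [3] / [5] / [6];  Q = [1, 2, 5] / [3, 6, 8] / [4] / [7] / [9];  common shape = (3, 3, 1, 1, 1)

Row-insert the values π_1, π_2, … into P one at a time, bumping the leftmost entry strictly greater than the inserted value down to the next row. The recording tableau Q records, in position (i, j), the step at which that cell was added to P.
  Insert 6 (step 1): P = [6];  Q = [1]
  Insert 7 (step 2): P = [6, 7];  Q = [1, 2]
  Insert 5 (step 3): P = [5, 7] / [6];  Q = [1, 2] / [3]
  Insert 3 (step 4): P = [3, 7] / [5] / [6];  Q = [1, 2] / [3] / [4]
  Insert 9 (step 5): P = [3, 7, 9] / [5] / [6];  Q = [1, 2, 5] / [3] / [4]
  Insert 4 (step 6): P = [3, 4, 9] / [5, 7] / [6];  Q = [1, 2, 5] / [3, 6] / [4]
  Insert 2 (step 7): P = [2, 4, 9] / [3, 7] / [5] / [6];  Q = [1, 2, 5] / [3, 6] / [4] / [7]
  Insert 8 (step 8): P = [2, 4, 8] / [3, 7, 9] / [5] / [6];  Q = [1, 2, 5] / [3, 6, 8] / [4] / [7]
  Insert 1 (step 9): P = [1, 4, 8] / [2, 7, 9] / [3] / [5] / [6];  Q = [1, 2, 5] / [3, 6, 8] / [4] / [7] / [9]
Final shape: (3, 3, 1, 1, 1).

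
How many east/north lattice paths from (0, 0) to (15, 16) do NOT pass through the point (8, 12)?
Number of paths = 258970095

Total paths from (0, 0) to (15, 16): C(31, 15) = 300540195. Paths through (8, 12): (paths (0, 0) → (8, 12)) × (paths (8, 12) → (15, 16)) = C(20, 8) · C(11, 7) = 125970 · 330 = 41570100. Avoidance count = 300540195 − 41570100 = 258970095.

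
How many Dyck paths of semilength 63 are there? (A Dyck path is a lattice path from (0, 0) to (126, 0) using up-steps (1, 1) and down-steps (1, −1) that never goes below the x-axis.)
C_63 = 94295850558771979787935384946380125

These Dyck paths are counted by the Catalan number C_n = (1/(n + 1)) · C(2n, n). For n = 63: C_63 = (1/64) · C(126, 63) = 6034934435761406706427864636568328000/64 = 94295850558771979787935384946380125.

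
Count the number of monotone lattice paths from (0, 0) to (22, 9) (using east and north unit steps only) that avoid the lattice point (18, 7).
Number of paths = 12949575

Total paths from (0, 0) to (22, 9): C(31, 22) = 20160075. Paths through (18, 7): (paths (0, 0) → (18, 7)) × (paths (18, 7) → (22, 9)) = C(25, 18) · C(6, 4) = 480700 · 15 = 7210500. Avoidance count = 20160075 − 7210500 = 12949575.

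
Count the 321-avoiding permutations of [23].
C_23 = 343059613650

These 321-avoiding permutations are counted by the Catalan number C_n = (1/(n + 1)) · C(2n, n). For n = 23: C_23 = (1/24) · C(46, 23) = 8233430727600/24 = 343059613650.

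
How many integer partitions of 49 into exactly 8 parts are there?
p(49, 8 parts) = 11018

Partitions of n into exactly k parts are in bijection with partitions of n − k into at most k parts (subtract 1 from each part). So p(49, exactly 8) = p(41, parts ≤ 8). Computing via the recurrence p(m, j) = p(m, j−1) + p(m−j, j) gives 11018.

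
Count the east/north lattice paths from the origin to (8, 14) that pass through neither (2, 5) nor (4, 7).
Number of paths = 147345

Inclusion–exclusion. Total paths: C(22, 8) = 319770. Through P₁: C(7, 2)·C(15, 6) = 105105. Through P₂: C(11, 4)·C(11, 4) = 108900. Since P₁ is strictly southwest of P₂, a monotone path through both must visit P₁ then P₂; paths through both = C(7, 2)·C(4, 2)·C(11, 4) = 41580. Avoid both = 319770 − 105105 − 108900 + 41580 = 147345.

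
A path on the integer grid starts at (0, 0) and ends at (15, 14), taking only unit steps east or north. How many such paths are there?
Number of paths = 77558760

A monotone lattice path from (0, 0) to (15, 14) consists of 15 east steps and 14 north steps in some order, so it is determined by which 15 of the 29 steps are east. The count is C(29, 15) = 77558760.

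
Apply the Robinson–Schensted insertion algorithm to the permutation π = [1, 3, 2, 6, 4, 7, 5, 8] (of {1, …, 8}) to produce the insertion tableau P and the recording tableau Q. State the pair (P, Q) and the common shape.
P = [1, 2, 4, 5, 8] / [3, 6, 7];  Q = [1, 2, 4, 6, 8] / [3, 5, 7];  common shape = (5, 3)

Row-insert the values π_1, π_2, … into P one at a time, bumping the leftmost entry strictly greater than the inserted value down to the next row. The recording tableau Q records, in position (i, j), the step at which that cell was added to P.
  Insert 1 (step 1): P = [1];  Q = [1]
  Insert 3 (step 2): P = [1, 3];  Q = [1, 2]
  Insert 2 (step 3): P = [1, 2] / [3];  Q = [1, 2] / [3]
  Insert 6 (step 4): P = [1, 2, 6] / [3];  Q = [1, 2, 4] / [3]
  Insert 4 (step 5): P = [1, 2, 4] / [3, 6];  Q = [1, 2, 4] / [3, 5]
  Insert 7 (step 6): P = [1, 2, 4, 7] / [3, 6];  Q = [1, 2, 4, 6] / [3, 5]
  Insert 5 (step 7): P = [1, 2, 4, 5] / [3, 6, 7];  Q = [1, 2, 4, 6] / [3, 5, 7]
  Insert 8 (step 8): P = [1, 2, 4, 5, 8] / [3, 6, 7];  Q = [1, 2, 4, 6, 8] / [3, 5, 7]
Final shape: (5, 3).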